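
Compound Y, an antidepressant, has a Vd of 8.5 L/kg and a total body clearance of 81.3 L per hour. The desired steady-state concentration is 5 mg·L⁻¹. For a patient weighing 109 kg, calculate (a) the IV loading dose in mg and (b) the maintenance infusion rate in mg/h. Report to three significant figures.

Vd(total) = 109 kg × 8.5 L/kg = 926.5 L
Loading dose = Vd × C = 926.5 × 5 = 4633 mg
Infusion rate = 81.30 L/h × 5 mg/L = 406.5 mg/h

(a) 4630 mg; (b) 407 mg/h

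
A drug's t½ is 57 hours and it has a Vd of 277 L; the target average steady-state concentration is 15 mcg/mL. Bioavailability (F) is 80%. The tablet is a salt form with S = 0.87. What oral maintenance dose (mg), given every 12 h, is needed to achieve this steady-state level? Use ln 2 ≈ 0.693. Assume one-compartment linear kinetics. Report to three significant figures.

871 mg

CL = ln 2 · Vd / t½ = 0.693 × 277.0 / 57 = 3.368 L/h
D = CL × Css × τ / F / S = 3.368 × 15 × 12 / 0.8 / 0.87 = 871.0 mg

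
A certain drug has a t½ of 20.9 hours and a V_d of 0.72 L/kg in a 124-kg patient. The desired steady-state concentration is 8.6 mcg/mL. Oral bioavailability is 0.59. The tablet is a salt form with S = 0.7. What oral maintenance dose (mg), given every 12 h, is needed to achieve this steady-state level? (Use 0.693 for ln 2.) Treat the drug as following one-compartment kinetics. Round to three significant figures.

740 mg

Total Vd = 0.72 × 124 = 89.28 L
CL = ln 2 · Vd / t½ = 0.693 × 89.28 / 20.9 = 2.960 L/h
D = CL × Css × τ / F / S = 2.960 × 8.6 × 12 / 0.59 / 0.7 = 739.6 mg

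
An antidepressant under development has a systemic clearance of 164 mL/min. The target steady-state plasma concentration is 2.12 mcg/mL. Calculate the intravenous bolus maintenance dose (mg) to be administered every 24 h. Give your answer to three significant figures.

501 mg

CL = 164 mL/min × 60/1000 = 9.840 L/h
D = CL × Css × τ = 9.840 × 2.12 × 24 = 500.7 mg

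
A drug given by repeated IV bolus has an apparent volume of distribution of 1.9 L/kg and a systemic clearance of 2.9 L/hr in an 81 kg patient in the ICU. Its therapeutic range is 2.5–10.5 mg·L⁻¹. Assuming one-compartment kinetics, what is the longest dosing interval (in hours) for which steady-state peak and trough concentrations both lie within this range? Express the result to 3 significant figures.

Total Vd = 1.9 × 81 = 153.9 L
k = CL / Vd = 2.900 / 153.9 = 0.01884 h⁻¹
Between IV bolus doses, concentration decays as C = C₀·e^(−kτ), so C_peak/C_trough = e^(kτ).
τ_max = ln(C_peak/C_trough) / k = ln(10.5/2.5) / 0.01884 = 1.435 / 0.01884 = 76.17 h

76.2 h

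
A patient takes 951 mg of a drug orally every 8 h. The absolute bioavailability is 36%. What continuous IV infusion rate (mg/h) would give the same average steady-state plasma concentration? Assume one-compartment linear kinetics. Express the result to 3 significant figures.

42.8 mg/h

Equivalent systemic input: infusion rate = F·D/τ.
Rate = 0.36 × 951 / 8 = 42.80 mg/h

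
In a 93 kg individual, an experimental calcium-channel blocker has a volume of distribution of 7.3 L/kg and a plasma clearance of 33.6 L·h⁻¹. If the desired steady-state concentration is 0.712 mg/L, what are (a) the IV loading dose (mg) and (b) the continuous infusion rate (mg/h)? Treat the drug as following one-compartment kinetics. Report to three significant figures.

Total Vd = 7.3 × 93 = 678.9 L
Loading dose = Vd × C = 678.9 × 0.712 = 483.4 mg
Infusion rate = 33.60 L/h × 0.712 mg/L = 23.92 mg/h

(a) 483 mg; (b) 23.9 mg/h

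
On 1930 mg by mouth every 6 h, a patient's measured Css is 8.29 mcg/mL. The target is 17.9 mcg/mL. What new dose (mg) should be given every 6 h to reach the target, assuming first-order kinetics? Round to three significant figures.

For first-order elimination, Css ∝ F·D/(CL·τ); F and CL are unchanged, so Css ∝ D/τ.
D₂ = D₁ × (Css,target / Css,current) = 1930 × 17.9/8.29 = 4167 mg

4170 mg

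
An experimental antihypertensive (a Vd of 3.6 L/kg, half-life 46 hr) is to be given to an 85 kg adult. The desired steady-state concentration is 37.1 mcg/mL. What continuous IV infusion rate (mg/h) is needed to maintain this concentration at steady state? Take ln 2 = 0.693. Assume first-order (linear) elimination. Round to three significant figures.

Total Vd = 3.6 × 85 = 306.0 L
k = 0.693/46 = 0.01507 h⁻¹, so CL = k·Vd = 0.01507 × 306.0 = 4.611 L/h
Infusion rate = CL × Css = 4.611 × 37.1 = 171.1 mg/h

171 mg/h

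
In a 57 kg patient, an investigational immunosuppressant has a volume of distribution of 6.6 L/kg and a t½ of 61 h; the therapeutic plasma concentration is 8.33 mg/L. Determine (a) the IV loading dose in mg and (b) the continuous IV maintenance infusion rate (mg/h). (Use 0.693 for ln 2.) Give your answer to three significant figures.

(a) 3130 mg; (b) 35.6 mg/h

Vd(total) = 57 kg × 6.6 L/kg = 376.2 L
LD = Vd × C = 376.2 × 8.33 = 3134 mg
CL = 0.693 × Vd / t½ = 0.693 × 376.2 / 61 = 4.274 L/h
Infusion rate = CL × Css = 4.274 × 8.33 = 35.60 mg/h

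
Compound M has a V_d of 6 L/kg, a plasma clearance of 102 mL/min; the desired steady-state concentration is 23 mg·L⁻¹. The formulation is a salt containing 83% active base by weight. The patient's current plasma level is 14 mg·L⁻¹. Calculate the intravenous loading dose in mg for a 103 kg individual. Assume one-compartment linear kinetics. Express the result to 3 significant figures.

Vd = 6 L/kg × 103 kg = 618.0 L
Concentration deficit ΔC = 23 − 14 = 9.000 mg/L
LD = Vd × ΔC / S = 618.0 × 9.000 / 0.83 = 6701 mg

6700 mg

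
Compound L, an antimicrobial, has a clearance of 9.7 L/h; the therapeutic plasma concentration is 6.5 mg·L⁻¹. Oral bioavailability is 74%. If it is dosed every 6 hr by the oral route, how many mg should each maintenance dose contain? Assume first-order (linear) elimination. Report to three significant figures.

D = CL × Css × τ / F = 9.700 × 6.5 × 6 / 0.74 = 511.2 mg

511 mg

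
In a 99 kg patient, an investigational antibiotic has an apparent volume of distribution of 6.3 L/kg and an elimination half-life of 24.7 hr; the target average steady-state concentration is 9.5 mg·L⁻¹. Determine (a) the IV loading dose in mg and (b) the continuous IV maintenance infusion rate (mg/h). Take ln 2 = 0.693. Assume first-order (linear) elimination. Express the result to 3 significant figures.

Vd(total) = 99 kg × 6.3 L/kg = 623.7 L
LD = Vd × C = 623.7 × 9.5 = 5925 mg
CL = 0.693 × Vd / t½ = 0.693 × 623.7 / 24.7 = 17.50 L/h
Infusion rate = CL × Css = 17.50 × 9.5 = 166.3 mg/h

(a) 5930 mg; (b) 166 mg/h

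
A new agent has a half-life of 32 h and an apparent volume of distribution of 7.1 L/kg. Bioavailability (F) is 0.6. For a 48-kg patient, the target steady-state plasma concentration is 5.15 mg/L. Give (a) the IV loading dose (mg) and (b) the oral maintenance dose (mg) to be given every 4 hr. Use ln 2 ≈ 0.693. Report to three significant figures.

Vd(total) = 48 kg × 7.1 L/kg = 340.8 L
LD = Vd × C = 340.8 × 5.15 = 1755 mg
CL = 0.693 × Vd / t½ = 0.693 × 340.8 / 32 = 7.380 L/h
D = CL × Css × τ / F = 7.380 × 5.15 × 4 / 0.6 = 253.4 mg

(a) 1760 mg; (b) 253 mg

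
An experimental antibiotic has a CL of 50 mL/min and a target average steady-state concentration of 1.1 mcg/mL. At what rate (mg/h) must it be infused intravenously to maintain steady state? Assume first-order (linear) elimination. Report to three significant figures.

Convert clearance: 50 mL/min × 60 min/h ÷ 1000 mL/L = 3.000 L/h
At steady state, infusion rate equals elimination rate: rate in = CL × Css.
Rate = CL × Css = 3.000 × 1.1 = 3.300 mg/h

3.30 mg/h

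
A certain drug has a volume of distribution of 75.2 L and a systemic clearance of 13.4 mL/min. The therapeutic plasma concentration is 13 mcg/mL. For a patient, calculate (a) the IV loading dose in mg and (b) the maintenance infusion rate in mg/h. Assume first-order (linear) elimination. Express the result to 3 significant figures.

LD = Vd · C_target = 75.20 × 13 = 977.6 mg
CL = 13.4 mL/min = 13.4 × 0.06 = 0.8040 L/h
Infusion rate = 0.8040 L/h × 13 mg/L = 10.45 mg/h

(a) 978 mg; (b) 10.5 mg/h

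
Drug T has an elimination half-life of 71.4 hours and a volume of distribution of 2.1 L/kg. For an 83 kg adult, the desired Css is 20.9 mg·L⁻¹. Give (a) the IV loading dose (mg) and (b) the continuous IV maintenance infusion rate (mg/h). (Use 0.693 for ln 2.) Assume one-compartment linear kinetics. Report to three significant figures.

Vd(total) = 83 kg × 2.1 L/kg = 174.3 L
LD = Vd × C = 174.3 × 20.9 = 3643 mg
CL = 0.693 × Vd / t½ = 0.693 × 174.3 / 71.4 = 1.692 L/h
Infusion rate = CL × Css = 1.692 × 20.9 = 35.36 mg/h

(a) 3640 mg; (b) 35.4 mg/h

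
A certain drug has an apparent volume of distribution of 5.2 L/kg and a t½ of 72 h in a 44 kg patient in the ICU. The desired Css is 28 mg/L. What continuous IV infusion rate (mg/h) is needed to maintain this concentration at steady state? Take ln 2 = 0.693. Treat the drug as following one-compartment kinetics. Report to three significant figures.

Total Vd = 5.2 × 44 = 228.8 L
CL = 0.693 × Vd / t½ = 0.693 × 228.8 / 72 = 2.202 L/h
Infusion rate = CL × Css = 2.202 × 28 = 61.66 mg/h

61.7 mg/h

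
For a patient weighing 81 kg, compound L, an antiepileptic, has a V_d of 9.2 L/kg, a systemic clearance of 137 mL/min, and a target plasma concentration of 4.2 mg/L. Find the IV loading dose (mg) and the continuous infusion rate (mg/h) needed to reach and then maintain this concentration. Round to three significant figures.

Vd(total) = 81 kg × 9.2 L/kg = 745.2 L
LD = Vd · C_target = 745.2 × 4.2 = 3130 mg
CL = 137 mL/min = 137 × 0.06 = 8.220 L/h
Infusion rate = 8.220 L/h × 4.2 mg/L = 34.52 mg/h

(a) 3130 mg; (b) 34.5 mg/h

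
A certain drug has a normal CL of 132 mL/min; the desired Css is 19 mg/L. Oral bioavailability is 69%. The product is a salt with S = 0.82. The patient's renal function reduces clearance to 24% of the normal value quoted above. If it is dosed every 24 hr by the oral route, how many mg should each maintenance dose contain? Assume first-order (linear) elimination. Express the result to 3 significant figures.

CL = 132 mL/min = 132 × 0.06 = 7.920 L/h
Patient clearance = 0.24 × 7.920 = 1.901 L/h
D = CL × Css × τ / F / S = 1.901 × 19 × 24 / 0.69 / 0.82 = 1532 mg

1530 mg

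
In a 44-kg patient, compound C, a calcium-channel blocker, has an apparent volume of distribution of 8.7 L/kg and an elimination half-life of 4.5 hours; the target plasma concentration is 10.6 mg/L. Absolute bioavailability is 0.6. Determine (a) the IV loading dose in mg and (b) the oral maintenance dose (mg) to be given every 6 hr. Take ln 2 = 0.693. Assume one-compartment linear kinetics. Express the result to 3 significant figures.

(a) 4060 mg; (b) 6250 mg

Vd = 8.7 L/kg × 44 kg = 382.8 L
LD = Vd × C = 382.8 × 10.6 = 4058 mg
CL = 0.693 × Vd / t½ = 0.693 × 382.8 / 4.5 = 58.95 L/h
D = CL × Css × τ / F = 58.95 × 10.6 × 6 / 0.6 = 6249 mg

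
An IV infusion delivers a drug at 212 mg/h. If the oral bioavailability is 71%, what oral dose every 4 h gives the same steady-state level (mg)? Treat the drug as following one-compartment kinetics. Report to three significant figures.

1190 mg

To maintain the same Css, the systemic dosing rate must be unchanged: F·D/τ = infusion rate.
D = rate × τ / F = 212 × 4 / 0.71 = 1194 mg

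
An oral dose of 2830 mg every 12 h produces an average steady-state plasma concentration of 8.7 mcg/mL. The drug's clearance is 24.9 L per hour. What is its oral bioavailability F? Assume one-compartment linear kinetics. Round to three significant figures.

F·D/τ = CL·Css at steady state → F = CL·Css·τ / D.
F = 24.9 × 8.7 × 12 / 2830 = 0.919

0.919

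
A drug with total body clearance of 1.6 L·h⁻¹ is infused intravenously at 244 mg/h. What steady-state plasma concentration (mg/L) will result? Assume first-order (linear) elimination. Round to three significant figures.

Css = rate / CL = 244 / 1.600 = 152.5 mg/L

153 mg/L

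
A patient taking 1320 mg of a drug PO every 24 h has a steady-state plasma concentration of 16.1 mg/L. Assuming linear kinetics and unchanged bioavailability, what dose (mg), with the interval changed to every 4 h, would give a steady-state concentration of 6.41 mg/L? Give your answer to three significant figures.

For first-order elimination, Css ∝ F·D/(CL·τ); F and CL are unchanged, so Css ∝ D/τ.
D₂ = D₁ × (Css,target / Css,current) × (τ₂/τ₁) = 1320 × (6.41/16.1) × (4/24) = 87.59 mg

87.6 mg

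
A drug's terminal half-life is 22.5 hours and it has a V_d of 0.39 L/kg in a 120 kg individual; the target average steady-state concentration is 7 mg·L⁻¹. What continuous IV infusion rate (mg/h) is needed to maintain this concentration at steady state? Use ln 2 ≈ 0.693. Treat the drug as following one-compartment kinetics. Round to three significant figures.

Vd = 0.39 L/kg × 120 kg = 46.80 L
CL = ln 2 · Vd / t½ = 0.693 × 46.80 / 22.5 = 1.441 L/h
Infusion rate = CL × Css = 1.441 × 7 = 10.09 mg/h

10.1 mg/h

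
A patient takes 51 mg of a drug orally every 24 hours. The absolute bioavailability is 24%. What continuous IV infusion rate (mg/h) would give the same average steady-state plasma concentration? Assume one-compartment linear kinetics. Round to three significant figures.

0.510 mg/h

Equivalent systemic input: infusion rate = F·D/τ.
Rate = 0.24 × 51 / 24 = 0.5100 mg/h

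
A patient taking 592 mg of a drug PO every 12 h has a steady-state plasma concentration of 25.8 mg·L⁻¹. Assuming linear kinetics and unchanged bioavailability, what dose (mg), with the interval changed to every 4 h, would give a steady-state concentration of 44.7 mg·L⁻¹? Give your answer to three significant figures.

342 mg

With linear kinetics, Css is proportional to dose rate (D/τ) at fixed clearance.
D₂ = D₁ × (Css,target / Css,current) × (τ₂/τ₁) = 592 × (44.7/25.8) × (4/12) = 341.9 mg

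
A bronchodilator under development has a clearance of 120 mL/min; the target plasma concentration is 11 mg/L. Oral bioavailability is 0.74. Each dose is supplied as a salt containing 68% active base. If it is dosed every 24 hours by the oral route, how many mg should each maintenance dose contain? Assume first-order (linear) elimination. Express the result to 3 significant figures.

CL = 120 mL/min = 120 × 0.06 = 7.200 L/h
At steady state, dose per interval replaces the amount cleared in that interval: F·S·D/τ = CL·Css.
D = CL × Css × τ / F / S = 7.200 × 11 × 24 / 0.74 / 0.68 = 3777 mg

3780 mg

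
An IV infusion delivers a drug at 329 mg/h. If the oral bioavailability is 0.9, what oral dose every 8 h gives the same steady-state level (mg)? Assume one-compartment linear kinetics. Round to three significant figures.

2920 mg

To maintain the same Css, the systemic dosing rate must be unchanged: F·D/τ = infusion rate.
D = rate × τ / F = 329 × 8 / 0.9 = 2924 mg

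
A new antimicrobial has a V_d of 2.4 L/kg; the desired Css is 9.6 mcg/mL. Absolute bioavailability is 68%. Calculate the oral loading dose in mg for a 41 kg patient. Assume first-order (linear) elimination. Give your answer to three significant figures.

Total Vd = 2.4 × 41 = 98.40 L
LD = Vd × C / F = 98.40 × 9.600 / 0.68 = 1389 mg

1390 mg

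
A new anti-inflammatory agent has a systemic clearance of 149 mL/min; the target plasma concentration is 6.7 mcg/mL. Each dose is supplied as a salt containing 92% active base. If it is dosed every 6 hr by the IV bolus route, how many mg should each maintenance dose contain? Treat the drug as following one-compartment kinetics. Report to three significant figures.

391 mg

CL = 149 mL/min = 149 × 0.06 = 8.940 L/h
D = CL × Css × τ / S = 8.940 × 6.7 × 6 / 0.92 = 390.6 mg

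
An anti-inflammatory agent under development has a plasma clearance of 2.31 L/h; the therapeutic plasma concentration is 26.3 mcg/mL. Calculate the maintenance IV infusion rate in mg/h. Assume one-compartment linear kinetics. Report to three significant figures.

60.8 mg/h

R₀ = 2.310 × 26.3 = 60.75 mg/h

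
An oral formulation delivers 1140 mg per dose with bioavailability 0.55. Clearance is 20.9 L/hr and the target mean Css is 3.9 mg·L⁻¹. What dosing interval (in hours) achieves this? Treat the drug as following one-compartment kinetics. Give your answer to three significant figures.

F·D/τ = CL·Css → τ = F·D / (CL·Css).
τ = 0.55 × 1140 / (20.9 × 3.9) = 7.692 h

7.69 h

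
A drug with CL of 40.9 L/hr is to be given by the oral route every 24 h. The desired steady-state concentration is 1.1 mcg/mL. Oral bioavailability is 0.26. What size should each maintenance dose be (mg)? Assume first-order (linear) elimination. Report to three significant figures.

4150 mg

D = CL × Css × τ / F = 40.90 × 1.1 × 24 / 0.26 = 4153 mg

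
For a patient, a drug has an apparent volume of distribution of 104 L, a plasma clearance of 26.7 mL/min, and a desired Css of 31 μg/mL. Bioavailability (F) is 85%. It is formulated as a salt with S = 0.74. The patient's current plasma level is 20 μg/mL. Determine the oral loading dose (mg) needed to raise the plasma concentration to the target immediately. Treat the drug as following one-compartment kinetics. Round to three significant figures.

1820 mg

Concentration deficit ΔC = 31 − 20 = 11.00 mg/L
LD = Vd × ΔC / F / S = 104.0 × 11.00 / 0.85 / 0.74 = 1819 mg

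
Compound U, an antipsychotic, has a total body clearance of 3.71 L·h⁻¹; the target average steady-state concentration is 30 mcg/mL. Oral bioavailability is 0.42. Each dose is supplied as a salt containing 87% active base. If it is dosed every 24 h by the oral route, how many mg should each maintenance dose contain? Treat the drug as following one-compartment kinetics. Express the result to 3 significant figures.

7310 mg

D = CL × Css × τ / F / S = 3.710 × 30 × 24 / 0.42 / 0.87 = 7310 mg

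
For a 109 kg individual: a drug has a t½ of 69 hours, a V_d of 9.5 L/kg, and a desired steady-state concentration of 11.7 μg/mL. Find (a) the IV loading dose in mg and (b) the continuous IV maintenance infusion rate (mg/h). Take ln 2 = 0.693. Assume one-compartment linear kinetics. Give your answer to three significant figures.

(a) 12100 mg; (b) 122 mg/h

Total Vd = 9.5 × 109 = 1036 L
LD = Vd × C = 1036 × 11.7 = 12120 mg
CL = 0.693 × Vd / t½ = 0.693 × 1036 / 69 = 10.41 L/h
Infusion rate = CL × Css = 10.41 × 11.7 = 121.8 mg/h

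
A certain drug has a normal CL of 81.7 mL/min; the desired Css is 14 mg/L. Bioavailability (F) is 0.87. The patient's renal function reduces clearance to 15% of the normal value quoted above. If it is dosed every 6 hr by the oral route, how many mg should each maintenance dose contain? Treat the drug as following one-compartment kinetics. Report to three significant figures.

Convert clearance: 81.7 mL/min × 60 min/h ÷ 1000 mL/L = 4.902 L/h
Patient clearance = 0.15 × 4.902 = 0.7353 L/h
D = CL × Css × τ / F = 0.7353 × 14 × 6 / 0.87 = 70.99 mg

71.0 mg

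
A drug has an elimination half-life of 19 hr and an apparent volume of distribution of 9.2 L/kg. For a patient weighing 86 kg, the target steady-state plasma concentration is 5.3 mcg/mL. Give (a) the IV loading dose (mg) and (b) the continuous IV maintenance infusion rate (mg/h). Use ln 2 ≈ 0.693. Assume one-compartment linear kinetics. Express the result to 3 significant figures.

(a) 4190 mg; (b) 153 mg/h

Vd = 9.2 L/kg × 86 kg = 791.2 L
LD = Vd × C = 791.2 × 5.3 = 4193 mg
CL = 0.693 × Vd / t½ = 0.693 × 791.2 / 19 = 28.86 L/h
Infusion rate = CL × Css = 28.86 × 5.3 = 153.0 mg/h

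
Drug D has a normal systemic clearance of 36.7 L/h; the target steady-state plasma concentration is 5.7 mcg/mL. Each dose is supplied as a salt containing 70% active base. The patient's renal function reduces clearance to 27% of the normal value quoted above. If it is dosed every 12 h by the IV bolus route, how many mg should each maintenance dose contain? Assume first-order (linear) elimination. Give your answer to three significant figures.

Patient clearance = 0.27 × 36.70 = 9.909 L/h
D = CL × Css × τ / S = 9.909 × 5.7 × 12 / 0.7 = 968.3 mg

968 mg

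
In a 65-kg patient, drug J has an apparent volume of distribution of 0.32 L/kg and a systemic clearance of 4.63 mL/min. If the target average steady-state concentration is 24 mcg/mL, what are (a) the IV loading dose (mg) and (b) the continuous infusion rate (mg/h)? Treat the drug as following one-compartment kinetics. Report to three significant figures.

(a) 499 mg; (b) 6.67 mg/h

Vd = 0.32 L/kg × 65 kg = 20.80 L
Loading dose = Vd × C = 20.80 × 24 = 499.2 mg
Convert clearance: 4.63 mL/min × 60 min/h ÷ 1000 mL/L = 0.2778 L/h
Maintenance: replace elimination → rate = CL × Css = 0.2778 × 24 = 6.667 mg/h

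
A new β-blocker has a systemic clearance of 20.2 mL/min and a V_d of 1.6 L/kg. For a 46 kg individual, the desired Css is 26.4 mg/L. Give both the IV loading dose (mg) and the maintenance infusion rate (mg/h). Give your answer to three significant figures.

Vd = 1.6 L/kg × 46 kg = 73.60 L
Loading dose = Vd × C = 73.60 × 26.4 = 1943 mg
CL = 20.2 mL/min × 60/1000 = 1.212 L/h
Maintenance: replace elimination → rate = CL × Css = 1.212 × 26.4 = 32.00 mg/h

(a) 1940 mg; (b) 32.0 mg/h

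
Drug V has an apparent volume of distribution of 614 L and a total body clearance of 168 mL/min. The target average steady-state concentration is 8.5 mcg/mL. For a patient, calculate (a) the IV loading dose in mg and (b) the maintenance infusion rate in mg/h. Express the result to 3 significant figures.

LD = Vd · C_target = 614.0 × 8.5 = 5219 mg
CL = 168 mL/min × 60/1000 = 10.08 L/h
Infusion rate = 10.08 L/h × 8.5 mg/L = 85.68 mg/h

(a) 5220 mg; (b) 85.7 mg/h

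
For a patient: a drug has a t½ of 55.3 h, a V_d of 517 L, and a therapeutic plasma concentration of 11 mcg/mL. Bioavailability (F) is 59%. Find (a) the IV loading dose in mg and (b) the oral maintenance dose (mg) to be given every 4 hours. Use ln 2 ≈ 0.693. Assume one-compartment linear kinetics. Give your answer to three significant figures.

(a) 5690 mg; (b) 483 mg

LD = Vd × C = 517.0 × 11 = 5687 mg
CL = 0.693 × Vd / t½ = 0.693 × 517.0 / 55.3 = 6.479 L/h
D = CL × Css × τ / F = 6.479 × 11 × 4 / 0.59 = 483.2 mg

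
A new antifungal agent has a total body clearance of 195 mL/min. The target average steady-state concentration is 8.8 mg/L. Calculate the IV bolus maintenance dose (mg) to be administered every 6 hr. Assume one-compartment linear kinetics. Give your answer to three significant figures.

618 mg

CL = 195 mL/min × 60/1000 = 11.70 L/h
At steady state, dose per interval replaces the amount cleared in that interval: D/τ = CL·Css.
D = CL × Css × τ = 11.70 × 8.8 × 6 = 617.8 mg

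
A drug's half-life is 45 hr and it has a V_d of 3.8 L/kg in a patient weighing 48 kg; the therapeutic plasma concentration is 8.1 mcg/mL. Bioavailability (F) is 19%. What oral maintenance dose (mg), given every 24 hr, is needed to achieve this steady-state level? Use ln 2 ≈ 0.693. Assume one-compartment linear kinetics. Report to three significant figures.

2870 mg

Vd = 3.8 L/kg × 48 kg = 182.4 L
k = 0.693/45 = 0.01540 h⁻¹, so CL = k·Vd = 0.01540 × 182.4 = 2.809 L/h
D = CL × Css × τ / F = 2.809 × 8.1 × 24 / 0.19 = 2874 mg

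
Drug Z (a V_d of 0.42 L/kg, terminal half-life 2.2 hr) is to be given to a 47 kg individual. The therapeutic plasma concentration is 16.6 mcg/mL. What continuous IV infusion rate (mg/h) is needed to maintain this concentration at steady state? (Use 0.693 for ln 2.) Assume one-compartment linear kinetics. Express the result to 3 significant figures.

Total Vd = 0.42 × 47 = 19.74 L
CL = ln 2 · Vd / t½ = 0.693 × 19.74 / 2.2 = 6.218 L/h
Infusion rate = CL × Css = 6.218 × 16.6 = 103.2 mg/h

103 mg/h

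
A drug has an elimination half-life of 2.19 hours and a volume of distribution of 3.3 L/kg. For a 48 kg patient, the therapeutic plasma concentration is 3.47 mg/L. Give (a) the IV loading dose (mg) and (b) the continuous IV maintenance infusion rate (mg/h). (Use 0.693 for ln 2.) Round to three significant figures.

Vd = 3.3 L/kg × 48 kg = 158.4 L
LD = Vd × C = 158.4 × 3.47 = 549.6 mg
CL = 0.693 × Vd / t½ = 0.693 × 158.4 / 2.19 = 50.12 L/h
Infusion rate = CL × Css = 50.12 × 3.47 = 173.9 mg/h

(a) 550 mg; (b) 174 mg/h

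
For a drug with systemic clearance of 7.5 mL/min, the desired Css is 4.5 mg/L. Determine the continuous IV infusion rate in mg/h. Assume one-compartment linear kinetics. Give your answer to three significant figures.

2.03 mg/h

CL = 7.5 mL/min = 7.5 × 0.06 = 0.4500 L/h
Rate = CL × Css = 0.4500 × 4.5 = 2.025 mg/h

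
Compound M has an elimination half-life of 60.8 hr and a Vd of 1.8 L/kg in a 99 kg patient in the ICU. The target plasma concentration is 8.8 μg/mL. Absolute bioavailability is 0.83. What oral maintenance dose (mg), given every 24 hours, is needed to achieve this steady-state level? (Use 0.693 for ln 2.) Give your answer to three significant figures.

Vd = 1.8 L/kg × 99 kg = 178.2 L
CL = 0.693 × Vd / t½ = 0.693 × 178.2 / 60.8 = 2.031 L/h
D = CL × Css × τ / F = 2.031 × 8.8 × 24 / 0.83 = 516.8 mg

517 mg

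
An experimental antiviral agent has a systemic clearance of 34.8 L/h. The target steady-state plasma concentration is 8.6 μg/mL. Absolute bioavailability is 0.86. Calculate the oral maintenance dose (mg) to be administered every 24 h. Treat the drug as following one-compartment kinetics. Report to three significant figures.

8350 mg

At steady state, dose per interval replaces the amount cleared in that interval: F·D/τ = CL·Css.
D = CL × Css × τ / F = 34.80 × 8.6 × 24 / 0.86 = 8352 mg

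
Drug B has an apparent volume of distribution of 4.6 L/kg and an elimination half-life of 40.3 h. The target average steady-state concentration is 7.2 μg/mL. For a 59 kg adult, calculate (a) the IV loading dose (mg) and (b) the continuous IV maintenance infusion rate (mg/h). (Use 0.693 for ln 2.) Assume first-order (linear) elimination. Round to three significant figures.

Total Vd = 4.6 × 59 = 271.4 L
LD = Vd × C = 271.4 × 7.2 = 1954 mg
CL = 0.693 × Vd / t½ = 0.693 × 271.4 / 40.3 = 4.667 L/h
Infusion rate = CL × Css = 4.667 × 7.2 = 33.60 mg/h

(a) 1950 mg; (b) 33.6 mg/h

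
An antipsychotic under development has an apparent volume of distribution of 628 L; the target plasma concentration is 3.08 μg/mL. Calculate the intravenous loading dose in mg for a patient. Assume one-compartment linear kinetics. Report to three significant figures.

LD = Vd × C = 628.0 × 3.080 = 1934 mg

1930 mg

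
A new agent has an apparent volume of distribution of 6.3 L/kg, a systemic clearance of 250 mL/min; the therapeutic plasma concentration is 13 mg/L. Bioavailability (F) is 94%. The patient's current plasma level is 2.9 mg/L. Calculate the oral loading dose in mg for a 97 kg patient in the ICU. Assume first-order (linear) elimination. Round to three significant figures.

Total Vd = 6.3 × 97 = 611.1 L
Loading dose depends on Vd (not clearance): it fills the distribution volume.
Concentration deficit ΔC = 13 − 2.9 = 10.10 mg/L
LD = Vd × ΔC / F = 611.1 × 10.10 / 0.94 = 6566 mg

6570 mg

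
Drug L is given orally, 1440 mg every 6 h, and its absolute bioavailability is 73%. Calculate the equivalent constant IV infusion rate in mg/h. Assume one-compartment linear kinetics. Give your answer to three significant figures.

Equivalent systemic input: infusion rate = F·D/τ.
Rate = 0.73 × 1440 / 6 = 175.2 mg/h

175 mg/h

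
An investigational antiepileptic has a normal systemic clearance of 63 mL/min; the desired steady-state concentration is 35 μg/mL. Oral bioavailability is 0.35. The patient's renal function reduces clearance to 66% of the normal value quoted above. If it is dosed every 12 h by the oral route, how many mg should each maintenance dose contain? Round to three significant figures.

2990 mg

CL = 63 mL/min × 60/1000 = 3.780 L/h
Patient clearance = 0.66 × 3.780 = 2.495 L/h
D = CL × Css × τ / F = 2.495 × 35 × 12 / 0.35 = 2994 mg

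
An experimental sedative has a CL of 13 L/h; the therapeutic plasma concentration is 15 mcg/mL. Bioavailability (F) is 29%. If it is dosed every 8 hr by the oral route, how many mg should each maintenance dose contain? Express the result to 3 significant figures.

D = CL × Css × τ / F = 13.00 × 15 × 8 / 0.29 = 5379 mg

5380 mg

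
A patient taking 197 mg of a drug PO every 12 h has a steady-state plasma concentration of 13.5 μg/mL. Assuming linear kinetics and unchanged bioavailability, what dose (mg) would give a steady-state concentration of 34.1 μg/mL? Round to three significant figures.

For first-order elimination, Css ∝ F·D/(CL·τ); F and CL are unchanged, so Css ∝ D/τ.
D₂ = D₁ × (Css,target / Css,current) = 197 × 34.1/13.5 = 497.6 mg

498 mg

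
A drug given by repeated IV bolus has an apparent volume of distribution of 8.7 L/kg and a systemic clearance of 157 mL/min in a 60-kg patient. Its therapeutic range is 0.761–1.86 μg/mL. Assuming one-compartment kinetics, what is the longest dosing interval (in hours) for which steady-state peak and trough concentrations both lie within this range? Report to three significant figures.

49.5 h

Vd = 8.7 L/kg × 60 kg = 522.0 L
CL = 157 mL/min = 157 × 0.06 = 9.420 L/h
k = CL / Vd = 9.420 / 522.0 = 0.01805 h⁻¹
Between IV bolus doses, concentration decays as C = C₀·e^(−kτ), so C_peak/C_trough = e^(kτ).
τ_max = ln(C_peak/C_trough) / k = ln(1.86/0.761) / 0.01805 = 0.8937 / 0.01805 = 49.51 h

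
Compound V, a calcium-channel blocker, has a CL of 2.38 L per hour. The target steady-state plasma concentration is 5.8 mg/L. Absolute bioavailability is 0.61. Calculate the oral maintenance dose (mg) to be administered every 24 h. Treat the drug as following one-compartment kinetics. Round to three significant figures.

543 mg

D = CL × Css × τ / F = 2.380 × 5.8 × 24 / 0.61 = 543.1 mg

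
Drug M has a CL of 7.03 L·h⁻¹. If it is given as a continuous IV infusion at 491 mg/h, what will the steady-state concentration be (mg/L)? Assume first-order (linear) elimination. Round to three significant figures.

69.8 mg/L

Css = rate / CL = 491 / 7.030 = 69.84 mg/L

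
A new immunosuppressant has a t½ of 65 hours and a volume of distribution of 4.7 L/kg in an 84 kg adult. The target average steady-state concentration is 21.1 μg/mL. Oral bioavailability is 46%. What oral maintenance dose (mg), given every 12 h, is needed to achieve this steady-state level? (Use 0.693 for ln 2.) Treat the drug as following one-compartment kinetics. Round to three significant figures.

Vd(total) = 84 kg × 4.7 L/kg = 394.8 L
CL = 0.693 × Vd / t½ = 0.693 × 394.8 / 65 = 4.209 L/h
D = CL × Css × τ / F = 4.209 × 21.1 × 12 / 0.46 = 2317 mg

2320 mg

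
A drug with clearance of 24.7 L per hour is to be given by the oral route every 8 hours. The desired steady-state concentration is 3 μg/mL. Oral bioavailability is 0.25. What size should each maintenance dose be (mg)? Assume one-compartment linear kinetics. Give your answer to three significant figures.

D = CL × Css × τ / F = 24.70 × 3 × 8 / 0.25 = 2371 mg

2370 mg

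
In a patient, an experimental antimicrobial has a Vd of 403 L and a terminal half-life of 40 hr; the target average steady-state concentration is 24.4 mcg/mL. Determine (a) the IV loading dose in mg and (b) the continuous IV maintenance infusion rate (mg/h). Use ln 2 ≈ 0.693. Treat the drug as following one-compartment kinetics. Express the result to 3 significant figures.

(a) 9830 mg; (b) 170 mg/h

LD = Vd × C = 403.0 × 24.4 = 9833 mg
CL = 0.693 × Vd / t½ = 0.693 × 403.0 / 40 = 6.982 L/h
Infusion rate = CL × Css = 6.982 × 24.4 = 170.4 mg/h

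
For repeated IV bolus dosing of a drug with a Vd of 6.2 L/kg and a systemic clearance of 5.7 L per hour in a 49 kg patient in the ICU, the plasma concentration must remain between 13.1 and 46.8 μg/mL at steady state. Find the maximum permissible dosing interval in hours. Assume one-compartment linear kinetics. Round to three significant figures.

Vd = 6.2 L/kg × 49 kg = 303.8 L
k = CL / Vd = 5.700 / 303.8 = 0.01876 h⁻¹
Between IV bolus doses, concentration decays as C = C₀·e^(−kτ), so C_peak/C_trough = e^(kτ).
τ_max = ln(C_peak/C_trough) / k = ln(46.8/13.1) / 0.01876 = 1.273 / 0.01876 = 67.86 h

67.9 h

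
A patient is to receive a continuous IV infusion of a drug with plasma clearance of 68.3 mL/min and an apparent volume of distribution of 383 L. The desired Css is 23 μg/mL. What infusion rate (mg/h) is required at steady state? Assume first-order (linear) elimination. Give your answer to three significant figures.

CL = 68.3 mL/min = 68.3 × 0.06 = 4.098 L/h
Vd does not affect the maintenance rate; only clearance governs steady-state input.
Rate = CL × Css = 4.098 × 23 = 94.25 mg/h

94.3 mg/h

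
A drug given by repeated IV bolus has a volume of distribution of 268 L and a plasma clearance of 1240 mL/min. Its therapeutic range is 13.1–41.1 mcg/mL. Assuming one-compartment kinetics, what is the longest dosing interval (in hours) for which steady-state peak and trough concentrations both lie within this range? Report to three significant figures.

4.12 h

CL = 1240 mL/min × 60/1000 = 74.40 L/h
k = CL / Vd = 74.40 / 268.0 = 0.2776 h⁻¹
Between IV bolus doses, concentration decays as C = C₀·e^(−kτ), so C_peak/C_trough = e^(kτ).
τ_max = ln(C_peak/C_trough) / k = ln(41.1/13.1) / 0.2776 = 1.143 / 0.2776 = 4.117 h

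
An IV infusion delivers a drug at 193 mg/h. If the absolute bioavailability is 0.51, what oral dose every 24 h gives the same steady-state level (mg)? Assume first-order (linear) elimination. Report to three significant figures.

To maintain the same Css, the systemic dosing rate must be unchanged: F·D/τ = infusion rate.
D = rate × τ / F = 193 × 24 / 0.51 = 9082 mg

9080 mg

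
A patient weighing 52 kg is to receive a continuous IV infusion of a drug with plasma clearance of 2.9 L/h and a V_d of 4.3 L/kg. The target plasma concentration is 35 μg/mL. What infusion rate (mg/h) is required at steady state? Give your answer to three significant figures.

R₀ = 2.900 × 35 = 101.5 mg/h

102 mg/h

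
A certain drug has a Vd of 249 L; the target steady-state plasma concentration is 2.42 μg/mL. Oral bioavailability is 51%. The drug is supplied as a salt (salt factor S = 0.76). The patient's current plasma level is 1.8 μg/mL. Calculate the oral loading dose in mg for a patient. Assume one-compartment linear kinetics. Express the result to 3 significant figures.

The loading dose fills Vd to the target concentration.
Concentration deficit ΔC = 2.42 − 1.8 = 0.6200 mg/L
LD = Vd × ΔC / F / S = 249.0 × 0.6200 / 0.51 / 0.76 = 398.3 mg

398 mg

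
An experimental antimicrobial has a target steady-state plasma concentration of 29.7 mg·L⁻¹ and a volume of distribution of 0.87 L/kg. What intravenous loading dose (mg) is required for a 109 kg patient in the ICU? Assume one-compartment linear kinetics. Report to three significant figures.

2820 mg

Total Vd = 0.87 × 109 = 94.83 L
LD = Vd × C = 94.83 × 29.70 = 2816 mg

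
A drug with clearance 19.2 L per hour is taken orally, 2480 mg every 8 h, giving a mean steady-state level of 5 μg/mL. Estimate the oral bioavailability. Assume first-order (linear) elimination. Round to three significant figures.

0.310

F·D/τ = CL·Css at steady state → F = CL·Css·τ / D.
F = 19.2 × 5 × 8 / 2480 = 0.310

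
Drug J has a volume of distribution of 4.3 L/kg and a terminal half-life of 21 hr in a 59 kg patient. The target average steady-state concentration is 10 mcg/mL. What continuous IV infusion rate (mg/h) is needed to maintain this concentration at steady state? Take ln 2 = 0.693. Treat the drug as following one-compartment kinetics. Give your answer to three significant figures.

Total Vd = 4.3 × 59 = 253.7 L
CL = 0.693 × Vd / t½ = 0.693 × 253.7 / 21 = 8.372 L/h
Infusion rate = CL × Css = 8.372 × 10 = 83.72 mg/h

83.7 mg/h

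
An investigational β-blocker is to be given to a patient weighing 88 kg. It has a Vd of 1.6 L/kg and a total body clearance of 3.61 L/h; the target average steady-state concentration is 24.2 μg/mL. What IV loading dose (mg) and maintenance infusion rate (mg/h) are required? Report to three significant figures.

Vd = 1.6 L/kg × 88 kg = 140.8 L
Loading dose = Vd × C = 140.8 × 24.2 = 3407 mg
Maintenance: replace elimination → rate = CL × Css = 3.610 × 24.2 = 87.36 mg/h

(a) 3410 mg; (b) 87.4 mg/h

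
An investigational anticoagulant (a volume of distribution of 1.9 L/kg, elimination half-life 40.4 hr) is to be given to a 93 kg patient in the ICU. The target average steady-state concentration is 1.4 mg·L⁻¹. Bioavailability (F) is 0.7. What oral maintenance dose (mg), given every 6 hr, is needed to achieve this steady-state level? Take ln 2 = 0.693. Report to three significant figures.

Total Vd = 1.9 × 93 = 176.7 L
CL = 0.693 × Vd / t½ = 0.693 × 176.7 / 40.4 = 3.031 L/h
D = CL × Css × τ / F = 3.031 × 1.4 × 6 / 0.7 = 36.37 mg

36.4 mg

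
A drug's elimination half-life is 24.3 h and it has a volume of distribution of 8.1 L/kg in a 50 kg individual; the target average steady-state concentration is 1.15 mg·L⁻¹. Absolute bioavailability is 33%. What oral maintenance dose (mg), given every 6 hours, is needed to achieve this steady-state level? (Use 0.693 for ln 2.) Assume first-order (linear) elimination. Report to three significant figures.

Vd(total) = 50 kg × 8.1 L/kg = 405.0 L
k = 0.693/24.3 = 0.02852 h⁻¹, so CL = k·Vd = 0.02852 × 405.0 = 11.55 L/h
D = CL × Css × τ / F = 11.55 × 1.15 × 6 / 0.33 = 241.5 mg

242 mg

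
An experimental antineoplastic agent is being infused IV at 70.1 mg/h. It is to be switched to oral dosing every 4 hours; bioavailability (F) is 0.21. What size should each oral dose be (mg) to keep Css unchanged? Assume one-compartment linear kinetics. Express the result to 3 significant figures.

To maintain the same Css, the systemic dosing rate must be unchanged: F·D/τ = infusion rate.
D = rate × τ / F = 70.1 × 4 / 0.21 = 1335 mg

1340 mg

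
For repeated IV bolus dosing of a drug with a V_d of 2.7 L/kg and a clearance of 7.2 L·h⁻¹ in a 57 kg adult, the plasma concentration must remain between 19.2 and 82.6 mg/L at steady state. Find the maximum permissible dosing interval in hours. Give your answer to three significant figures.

Vd(total) = 57 kg × 2.7 L/kg = 153.9 L
k = CL / Vd = 7.200 / 153.9 = 0.04678 h⁻¹
Between IV bolus doses, concentration decays as C = C₀·e^(−kτ), so C_peak/C_trough = e^(kτ).
τ_max = ln(C_peak/C_trough) / k = ln(82.6/19.2) / 0.04678 = 1.459 / 0.04678 = 31.19 h

31.2 h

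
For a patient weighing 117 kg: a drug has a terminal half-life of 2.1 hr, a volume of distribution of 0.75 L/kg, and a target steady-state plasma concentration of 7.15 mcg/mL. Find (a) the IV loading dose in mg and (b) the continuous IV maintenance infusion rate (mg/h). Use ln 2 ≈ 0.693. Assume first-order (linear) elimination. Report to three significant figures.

(a) 627 mg; (b) 207 mg/h

Vd(total) = 117 kg × 0.75 L/kg = 87.75 L
LD = Vd × C = 87.75 × 7.15 = 627.4 mg
CL = 0.693 × Vd / t½ = 0.693 × 87.75 / 2.1 = 28.96 L/h
Infusion rate = CL × Css = 28.96 × 7.15 = 207.1 mg/h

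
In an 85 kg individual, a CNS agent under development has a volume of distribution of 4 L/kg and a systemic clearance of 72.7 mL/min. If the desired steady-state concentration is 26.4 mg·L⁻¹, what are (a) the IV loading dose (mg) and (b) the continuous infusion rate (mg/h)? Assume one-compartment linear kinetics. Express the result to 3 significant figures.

Vd(total) = 85 kg × 4 L/kg = 340.0 L
Loading dose = Vd × C = 340.0 × 26.4 = 8976 mg
CL = 72.7 mL/min × 60/1000 = 4.362 L/h
Maintenance infusion rate = CL × Css = 4.362 × 26.4 = 115.2 mg/h

(a) 8980 mg; (b) 115 mg/h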